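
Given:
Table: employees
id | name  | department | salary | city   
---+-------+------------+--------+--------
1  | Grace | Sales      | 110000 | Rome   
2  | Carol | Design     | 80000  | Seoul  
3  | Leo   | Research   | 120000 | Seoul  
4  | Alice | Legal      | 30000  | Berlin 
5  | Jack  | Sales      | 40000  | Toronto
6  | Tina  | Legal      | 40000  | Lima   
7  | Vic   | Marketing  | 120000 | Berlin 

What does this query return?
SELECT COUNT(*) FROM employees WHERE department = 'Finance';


Counting rows where department = 'Finance'


0


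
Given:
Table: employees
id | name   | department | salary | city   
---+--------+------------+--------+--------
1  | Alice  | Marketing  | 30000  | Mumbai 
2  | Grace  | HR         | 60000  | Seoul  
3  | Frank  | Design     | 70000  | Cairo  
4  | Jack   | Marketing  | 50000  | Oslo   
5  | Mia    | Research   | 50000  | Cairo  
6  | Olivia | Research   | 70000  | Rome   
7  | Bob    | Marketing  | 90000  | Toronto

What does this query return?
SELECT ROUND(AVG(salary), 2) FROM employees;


SUM(salary) = 420000
COUNT = 7
ROUND(AVG, 2) = ROUND(420000 / 7, 2) = 60000.0

60000.0


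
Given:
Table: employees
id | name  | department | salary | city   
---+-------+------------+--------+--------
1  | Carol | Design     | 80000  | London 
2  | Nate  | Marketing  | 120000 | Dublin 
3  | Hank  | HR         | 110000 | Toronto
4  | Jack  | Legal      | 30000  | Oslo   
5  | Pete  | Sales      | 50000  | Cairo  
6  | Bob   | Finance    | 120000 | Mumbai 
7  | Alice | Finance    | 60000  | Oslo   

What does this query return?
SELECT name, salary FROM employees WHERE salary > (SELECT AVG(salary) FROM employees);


Subquery: AVG(salary) = 81428.57
Filtering: salary > 81428.57
  Nate (120000) -> MATCH
  Hank (110000) -> MATCH
  Bob (120000) -> MATCH


3 rows:
Nate, 120000
Hank, 110000
Bob, 120000


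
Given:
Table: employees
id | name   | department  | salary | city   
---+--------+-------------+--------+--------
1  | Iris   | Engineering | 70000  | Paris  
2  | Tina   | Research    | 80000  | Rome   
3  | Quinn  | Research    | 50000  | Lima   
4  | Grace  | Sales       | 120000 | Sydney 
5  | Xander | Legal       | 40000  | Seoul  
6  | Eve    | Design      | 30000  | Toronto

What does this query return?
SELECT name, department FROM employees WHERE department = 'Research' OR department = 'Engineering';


Filtering: department = 'Research' OR 'Engineering'
Matching: 3 rows

3 rows:
Iris, Engineering
Tina, Research
Quinn, Research


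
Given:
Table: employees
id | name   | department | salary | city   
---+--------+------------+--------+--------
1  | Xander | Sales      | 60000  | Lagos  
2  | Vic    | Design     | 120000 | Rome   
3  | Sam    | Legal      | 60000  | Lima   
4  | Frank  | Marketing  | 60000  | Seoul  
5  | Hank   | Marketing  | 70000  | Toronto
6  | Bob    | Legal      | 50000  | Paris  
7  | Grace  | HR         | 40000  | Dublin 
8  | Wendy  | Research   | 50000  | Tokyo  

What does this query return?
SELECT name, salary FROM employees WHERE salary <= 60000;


Filtering: salary <= 60000
Matching: 6 rows

6 rows:
Xander, 60000
Sam, 60000
Frank, 60000
Bob, 50000
Grace, 40000
Wendy, 50000


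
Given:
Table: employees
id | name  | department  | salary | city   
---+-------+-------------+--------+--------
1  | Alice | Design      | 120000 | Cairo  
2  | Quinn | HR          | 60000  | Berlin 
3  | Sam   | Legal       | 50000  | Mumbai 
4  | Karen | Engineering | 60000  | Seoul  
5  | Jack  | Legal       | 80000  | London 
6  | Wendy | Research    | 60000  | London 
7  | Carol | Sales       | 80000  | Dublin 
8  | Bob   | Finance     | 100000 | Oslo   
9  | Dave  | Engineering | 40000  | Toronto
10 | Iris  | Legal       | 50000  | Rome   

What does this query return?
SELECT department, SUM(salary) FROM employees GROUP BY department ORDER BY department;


Summing salary within each department:
  Design: 120000 = 120000
  Engineering: 60000 + 40000 = 100000
  Finance: 100000 = 100000
  HR: 60000 = 60000
  Legal: 50000 + 80000 + 50000 = 180000
  Research: 60000 = 60000
  Sales: 80000 = 80000


7 groups:
Design, 120000
Engineering, 100000
Finance, 100000
HR, 60000
Legal, 180000
Research, 60000
Sales, 80000


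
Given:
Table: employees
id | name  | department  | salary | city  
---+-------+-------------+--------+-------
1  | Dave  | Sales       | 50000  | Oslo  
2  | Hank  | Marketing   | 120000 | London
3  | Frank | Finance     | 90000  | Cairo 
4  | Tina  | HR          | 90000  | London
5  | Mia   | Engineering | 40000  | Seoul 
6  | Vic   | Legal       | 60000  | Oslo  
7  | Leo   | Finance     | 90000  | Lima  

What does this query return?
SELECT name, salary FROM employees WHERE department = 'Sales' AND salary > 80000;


Filtering: department = 'Sales' AND salary > 80000
Matching: 0 rows

Empty result set (0 rows)


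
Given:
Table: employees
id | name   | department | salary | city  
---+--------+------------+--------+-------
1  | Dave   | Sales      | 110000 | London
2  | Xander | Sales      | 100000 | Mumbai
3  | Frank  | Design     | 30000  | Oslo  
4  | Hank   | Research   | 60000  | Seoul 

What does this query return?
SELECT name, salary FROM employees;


Projecting columns: name, salary

4 rows:
Dave, 110000
Xander, 100000
Frank, 30000
Hank, 60000


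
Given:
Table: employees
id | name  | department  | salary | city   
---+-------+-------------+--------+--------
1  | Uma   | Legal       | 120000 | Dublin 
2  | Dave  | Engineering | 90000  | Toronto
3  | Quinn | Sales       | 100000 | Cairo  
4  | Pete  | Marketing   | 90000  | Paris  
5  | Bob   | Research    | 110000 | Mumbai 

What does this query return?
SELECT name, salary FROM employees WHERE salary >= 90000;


Filtering: salary >= 90000
Matching: 5 rows

5 rows:
Uma, 120000
Dave, 90000
Quinn, 100000
Pete, 90000
Bob, 110000


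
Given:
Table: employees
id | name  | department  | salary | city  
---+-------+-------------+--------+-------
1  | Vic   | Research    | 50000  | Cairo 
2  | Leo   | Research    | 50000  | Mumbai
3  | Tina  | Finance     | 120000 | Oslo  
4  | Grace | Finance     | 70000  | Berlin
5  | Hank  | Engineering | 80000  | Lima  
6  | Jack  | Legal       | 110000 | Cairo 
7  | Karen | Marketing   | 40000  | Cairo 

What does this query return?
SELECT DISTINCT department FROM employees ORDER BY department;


All 'department' values (row order): Research, Research, Finance, Finance, Engineering, Legal, Marketing
Removing duplicates leaves 5 unique value(s).

5 values:
Engineering
Finance
Legal
Marketing
Research


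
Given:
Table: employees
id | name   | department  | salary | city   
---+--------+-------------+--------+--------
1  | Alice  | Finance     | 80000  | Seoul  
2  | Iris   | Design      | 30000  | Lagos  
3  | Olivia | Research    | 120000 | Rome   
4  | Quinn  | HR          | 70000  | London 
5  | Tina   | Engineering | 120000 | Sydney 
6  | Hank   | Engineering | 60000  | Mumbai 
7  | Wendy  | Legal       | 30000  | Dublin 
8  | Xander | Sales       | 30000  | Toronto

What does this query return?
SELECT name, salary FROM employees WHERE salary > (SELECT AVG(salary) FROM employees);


Subquery: AVG(salary) = 67500.0
Filtering: salary > 67500.0
  Alice (80000) -> MATCH
  Olivia (120000) -> MATCH
  Quinn (70000) -> MATCH
  Tina (120000) -> MATCH


4 rows:
Alice, 80000
Olivia, 120000
Quinn, 70000
Tina, 120000


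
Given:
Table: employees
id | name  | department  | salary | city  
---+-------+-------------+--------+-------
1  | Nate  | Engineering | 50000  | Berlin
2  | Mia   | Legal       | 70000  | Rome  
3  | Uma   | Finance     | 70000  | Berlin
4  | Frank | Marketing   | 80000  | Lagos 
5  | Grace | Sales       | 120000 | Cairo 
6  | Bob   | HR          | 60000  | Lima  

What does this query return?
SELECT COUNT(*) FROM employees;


COUNT(*) counts all rows

6


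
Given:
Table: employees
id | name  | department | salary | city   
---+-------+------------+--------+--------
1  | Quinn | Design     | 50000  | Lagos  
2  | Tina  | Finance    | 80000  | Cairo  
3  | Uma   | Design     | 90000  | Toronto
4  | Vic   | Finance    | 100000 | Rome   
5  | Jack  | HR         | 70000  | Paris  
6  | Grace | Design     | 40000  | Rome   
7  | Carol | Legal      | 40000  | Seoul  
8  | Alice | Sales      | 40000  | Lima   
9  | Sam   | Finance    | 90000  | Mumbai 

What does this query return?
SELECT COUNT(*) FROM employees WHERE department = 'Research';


Counting rows where department = 'Research'


0


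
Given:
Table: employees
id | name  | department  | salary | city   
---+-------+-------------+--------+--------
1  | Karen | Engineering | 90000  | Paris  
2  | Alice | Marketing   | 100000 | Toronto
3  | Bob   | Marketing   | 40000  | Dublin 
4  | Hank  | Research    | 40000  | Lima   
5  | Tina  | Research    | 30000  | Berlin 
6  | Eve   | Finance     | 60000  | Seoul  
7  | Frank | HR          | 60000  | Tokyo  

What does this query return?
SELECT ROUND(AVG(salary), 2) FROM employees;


SUM(salary) = 420000
COUNT = 7
ROUND(AVG, 2) = ROUND(420000 / 7, 2) = 60000.0

60000.0


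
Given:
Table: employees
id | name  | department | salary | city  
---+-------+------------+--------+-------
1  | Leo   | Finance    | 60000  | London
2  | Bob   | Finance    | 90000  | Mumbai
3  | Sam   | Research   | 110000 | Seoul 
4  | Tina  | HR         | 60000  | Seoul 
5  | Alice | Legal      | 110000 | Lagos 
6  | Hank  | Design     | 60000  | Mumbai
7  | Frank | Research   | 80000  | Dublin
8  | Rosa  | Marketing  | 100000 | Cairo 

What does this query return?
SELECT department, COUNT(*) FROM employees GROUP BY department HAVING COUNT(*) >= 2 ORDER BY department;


Groups with count >= 2:
  Finance: 2 -> PASS
  Research: 2 -> PASS
  Design: 1 -> filtered out
  HR: 1 -> filtered out
  Legal: 1 -> filtered out
  Marketing: 1 -> filtered out


2 groups:
Finance, 2
Research, 2


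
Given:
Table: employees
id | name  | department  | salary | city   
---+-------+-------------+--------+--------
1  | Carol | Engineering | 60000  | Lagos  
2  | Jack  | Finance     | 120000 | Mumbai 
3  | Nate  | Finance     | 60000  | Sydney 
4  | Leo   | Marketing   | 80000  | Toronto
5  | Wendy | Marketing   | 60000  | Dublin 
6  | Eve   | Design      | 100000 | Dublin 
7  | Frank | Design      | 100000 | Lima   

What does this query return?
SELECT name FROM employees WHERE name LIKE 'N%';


LIKE 'N%' matches names starting with 'N'
Matching: 1

1 rows:
Nate


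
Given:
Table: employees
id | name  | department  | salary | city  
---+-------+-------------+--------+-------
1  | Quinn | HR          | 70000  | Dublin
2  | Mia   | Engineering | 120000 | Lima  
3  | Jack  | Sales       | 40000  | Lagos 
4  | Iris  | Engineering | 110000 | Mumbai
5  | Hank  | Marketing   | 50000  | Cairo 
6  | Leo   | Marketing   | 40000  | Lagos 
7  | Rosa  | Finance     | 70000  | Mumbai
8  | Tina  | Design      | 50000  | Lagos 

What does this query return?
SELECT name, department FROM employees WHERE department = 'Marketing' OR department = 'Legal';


Filtering: department = 'Marketing' OR 'Legal'
Matching: 2 rows

2 rows:
Hank, Marketing
Leo, Marketing


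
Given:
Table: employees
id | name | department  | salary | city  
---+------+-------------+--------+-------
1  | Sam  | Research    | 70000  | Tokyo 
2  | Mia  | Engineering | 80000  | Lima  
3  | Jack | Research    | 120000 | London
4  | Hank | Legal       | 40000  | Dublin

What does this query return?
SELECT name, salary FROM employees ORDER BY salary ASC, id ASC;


Sorting by salary ASC, then id ASC for ties

4 rows:
Hank, 40000
Sam, 70000
Mia, 80000
Jack, 120000


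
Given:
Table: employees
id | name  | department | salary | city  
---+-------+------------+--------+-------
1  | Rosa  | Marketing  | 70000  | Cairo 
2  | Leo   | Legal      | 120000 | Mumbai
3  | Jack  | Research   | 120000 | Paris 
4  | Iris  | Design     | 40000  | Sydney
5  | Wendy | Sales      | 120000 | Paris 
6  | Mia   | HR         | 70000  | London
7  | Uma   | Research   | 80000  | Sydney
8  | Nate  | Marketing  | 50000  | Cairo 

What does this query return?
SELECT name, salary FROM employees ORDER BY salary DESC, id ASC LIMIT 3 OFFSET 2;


Sort by salary DESC (id ASC tiebreak), then skip 2 and take 3
Rows 3 through 5

3 rows:
Wendy, 120000
Uma, 80000
Rosa, 70000


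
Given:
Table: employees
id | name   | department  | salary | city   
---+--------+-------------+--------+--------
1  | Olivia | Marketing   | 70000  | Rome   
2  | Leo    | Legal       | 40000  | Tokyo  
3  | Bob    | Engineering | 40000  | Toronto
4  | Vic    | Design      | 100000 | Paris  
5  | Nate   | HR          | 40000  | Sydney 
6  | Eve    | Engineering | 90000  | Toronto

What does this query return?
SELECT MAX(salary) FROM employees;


Salaries: 70000, 40000, 40000, 100000, 40000, 90000
MAX = 100000

100000


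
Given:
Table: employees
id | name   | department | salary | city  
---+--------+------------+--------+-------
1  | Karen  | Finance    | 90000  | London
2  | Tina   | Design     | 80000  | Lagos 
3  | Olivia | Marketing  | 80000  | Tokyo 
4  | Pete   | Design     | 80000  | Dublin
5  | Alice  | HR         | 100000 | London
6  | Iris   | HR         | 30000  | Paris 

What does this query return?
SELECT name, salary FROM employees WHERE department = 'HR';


Filtering: department = 'HR'
Matching rows: 2

2 rows:
Alice, 100000
Iris, 30000


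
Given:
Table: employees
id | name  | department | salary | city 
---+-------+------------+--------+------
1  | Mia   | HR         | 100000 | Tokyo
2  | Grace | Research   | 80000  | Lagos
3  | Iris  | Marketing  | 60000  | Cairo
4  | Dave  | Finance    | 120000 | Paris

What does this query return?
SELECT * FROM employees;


SELECT * returns all 4 rows with all columns

4 rows:
1, Mia, HR, 100000, Tokyo
2, Grace, Research, 80000, Lagos
3, Iris, Marketing, 60000, Cairo
4, Dave, Finance, 120000, Paris


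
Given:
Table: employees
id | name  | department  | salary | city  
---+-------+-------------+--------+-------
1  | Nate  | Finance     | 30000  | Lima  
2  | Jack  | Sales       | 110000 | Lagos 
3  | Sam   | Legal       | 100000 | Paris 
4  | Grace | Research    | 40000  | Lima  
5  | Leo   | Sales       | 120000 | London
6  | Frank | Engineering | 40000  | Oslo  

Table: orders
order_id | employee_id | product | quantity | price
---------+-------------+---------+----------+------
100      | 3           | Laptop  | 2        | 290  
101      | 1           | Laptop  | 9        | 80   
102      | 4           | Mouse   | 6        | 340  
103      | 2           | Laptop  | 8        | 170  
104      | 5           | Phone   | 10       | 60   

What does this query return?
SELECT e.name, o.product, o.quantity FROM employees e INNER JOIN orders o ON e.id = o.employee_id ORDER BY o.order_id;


Joining employees.id = orders.employee_id:
  employee Sam (id=3) -> order Laptop
  employee Nate (id=1) -> order Laptop
  employee Grace (id=4) -> order Mouse
  employee Jack (id=2) -> order Laptop
  employee Leo (id=5) -> order Phone


5 rows:
Sam, Laptop, 2
Nate, Laptop, 9
Grace, Mouse, 6
Jack, Laptop, 8
Leo, Phone, 10


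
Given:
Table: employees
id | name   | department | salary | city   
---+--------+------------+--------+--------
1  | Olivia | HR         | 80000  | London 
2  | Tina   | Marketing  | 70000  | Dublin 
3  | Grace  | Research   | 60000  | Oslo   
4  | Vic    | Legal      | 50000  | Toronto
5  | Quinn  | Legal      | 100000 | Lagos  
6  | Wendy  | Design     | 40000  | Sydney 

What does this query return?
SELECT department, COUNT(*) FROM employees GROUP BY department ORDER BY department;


Assigning each row to its department group:
  Olivia -> HR
  Tina -> Marketing
  Grace -> Research
  Vic -> Legal
  Quinn -> Legal
  Wendy -> Design


5 groups:
Design, 1
HR, 1
Legal, 2
Marketing, 1
Research, 1


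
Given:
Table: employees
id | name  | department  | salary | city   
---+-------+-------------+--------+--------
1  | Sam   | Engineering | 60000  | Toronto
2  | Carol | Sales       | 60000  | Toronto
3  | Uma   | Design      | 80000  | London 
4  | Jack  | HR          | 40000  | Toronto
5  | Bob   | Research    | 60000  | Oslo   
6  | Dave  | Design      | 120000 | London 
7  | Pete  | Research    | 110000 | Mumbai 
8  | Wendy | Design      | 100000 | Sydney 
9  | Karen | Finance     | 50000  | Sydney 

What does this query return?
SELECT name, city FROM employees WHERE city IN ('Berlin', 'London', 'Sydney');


Filtering: city IN ('Berlin', 'London', 'Sydney')
Matching: 4 rows

4 rows:
Uma, London
Dave, London
Wendy, Sydney
Karen, Sydney


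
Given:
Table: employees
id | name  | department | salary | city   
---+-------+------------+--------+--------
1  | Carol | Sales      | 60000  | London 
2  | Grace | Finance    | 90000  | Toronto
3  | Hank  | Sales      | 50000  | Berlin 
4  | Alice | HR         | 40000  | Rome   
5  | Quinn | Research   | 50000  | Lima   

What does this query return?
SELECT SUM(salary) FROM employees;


SUM(salary) = 60000 + 90000 + 50000 + 40000 + 50000 = 290000

290000


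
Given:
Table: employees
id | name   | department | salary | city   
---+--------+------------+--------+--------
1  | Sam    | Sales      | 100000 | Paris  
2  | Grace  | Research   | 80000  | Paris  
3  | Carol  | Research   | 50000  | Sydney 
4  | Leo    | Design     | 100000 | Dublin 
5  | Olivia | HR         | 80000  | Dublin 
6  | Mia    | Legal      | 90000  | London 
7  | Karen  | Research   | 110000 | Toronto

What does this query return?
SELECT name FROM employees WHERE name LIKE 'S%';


LIKE 'S%' matches names starting with 'S'
Matching: 1

1 rows:
Sam


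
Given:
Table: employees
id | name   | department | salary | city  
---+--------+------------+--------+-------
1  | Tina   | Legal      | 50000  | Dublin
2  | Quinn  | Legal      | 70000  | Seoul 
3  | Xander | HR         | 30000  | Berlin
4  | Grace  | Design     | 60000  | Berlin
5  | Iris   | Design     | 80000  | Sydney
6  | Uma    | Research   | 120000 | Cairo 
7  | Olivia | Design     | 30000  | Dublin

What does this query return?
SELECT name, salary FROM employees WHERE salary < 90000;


Filtering: salary < 90000
Matching: 6 rows

6 rows:
Tina, 50000
Quinn, 70000
Xander, 30000
Grace, 60000
Iris, 80000
Olivia, 30000


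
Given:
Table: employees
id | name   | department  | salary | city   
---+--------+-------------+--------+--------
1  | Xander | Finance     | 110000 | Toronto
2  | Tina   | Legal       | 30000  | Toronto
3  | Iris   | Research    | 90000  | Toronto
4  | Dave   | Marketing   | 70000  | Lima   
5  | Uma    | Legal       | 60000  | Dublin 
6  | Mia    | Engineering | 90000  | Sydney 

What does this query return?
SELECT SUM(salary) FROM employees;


SUM(salary) = 110000 + 30000 + 90000 + 70000 + 60000 + 90000 = 450000

450000


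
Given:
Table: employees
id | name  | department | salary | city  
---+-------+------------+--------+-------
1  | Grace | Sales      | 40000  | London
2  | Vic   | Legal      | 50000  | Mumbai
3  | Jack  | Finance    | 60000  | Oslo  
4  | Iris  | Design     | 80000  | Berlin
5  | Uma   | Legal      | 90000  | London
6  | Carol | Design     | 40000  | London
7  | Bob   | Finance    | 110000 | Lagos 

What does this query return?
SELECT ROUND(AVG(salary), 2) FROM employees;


SUM(salary) = 470000
COUNT = 7
ROUND(AVG, 2) = ROUND(470000 / 7, 2) = 67142.86

67142.86


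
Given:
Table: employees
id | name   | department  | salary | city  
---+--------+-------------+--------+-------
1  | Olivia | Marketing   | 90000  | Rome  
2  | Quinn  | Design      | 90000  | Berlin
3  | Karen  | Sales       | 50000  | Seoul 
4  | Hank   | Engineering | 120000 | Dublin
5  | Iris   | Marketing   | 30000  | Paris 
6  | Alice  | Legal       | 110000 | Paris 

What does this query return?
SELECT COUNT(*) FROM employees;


COUNT(*) counts all rows

6


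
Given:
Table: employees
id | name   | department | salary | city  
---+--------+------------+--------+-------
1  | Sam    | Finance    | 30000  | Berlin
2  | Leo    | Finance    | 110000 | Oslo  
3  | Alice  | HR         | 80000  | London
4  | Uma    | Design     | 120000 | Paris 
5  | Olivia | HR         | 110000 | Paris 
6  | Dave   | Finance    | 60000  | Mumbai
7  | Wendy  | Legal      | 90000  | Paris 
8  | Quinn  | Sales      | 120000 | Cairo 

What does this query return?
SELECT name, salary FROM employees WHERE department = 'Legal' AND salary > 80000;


Filtering: department = 'Legal' AND salary > 80000
Matching: 1 rows

1 rows:
Wendy, 90000


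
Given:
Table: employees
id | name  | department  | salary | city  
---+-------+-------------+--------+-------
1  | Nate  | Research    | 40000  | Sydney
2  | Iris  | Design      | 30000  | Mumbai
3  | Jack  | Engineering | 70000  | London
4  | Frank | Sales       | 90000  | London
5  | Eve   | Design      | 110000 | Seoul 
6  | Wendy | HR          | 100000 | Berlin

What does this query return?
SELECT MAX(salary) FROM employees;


Salaries: 40000, 30000, 70000, 90000, 110000, 100000
MAX = 110000

110000


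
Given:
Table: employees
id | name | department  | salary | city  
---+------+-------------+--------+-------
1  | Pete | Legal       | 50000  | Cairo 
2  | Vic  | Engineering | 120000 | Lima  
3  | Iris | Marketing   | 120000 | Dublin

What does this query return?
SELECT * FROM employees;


SELECT * returns all 3 rows with all columns

3 rows:
1, Pete, Legal, 50000, Cairo
2, Vic, Engineering, 120000, Lima
3, Iris, Marketing, 120000, Dublin


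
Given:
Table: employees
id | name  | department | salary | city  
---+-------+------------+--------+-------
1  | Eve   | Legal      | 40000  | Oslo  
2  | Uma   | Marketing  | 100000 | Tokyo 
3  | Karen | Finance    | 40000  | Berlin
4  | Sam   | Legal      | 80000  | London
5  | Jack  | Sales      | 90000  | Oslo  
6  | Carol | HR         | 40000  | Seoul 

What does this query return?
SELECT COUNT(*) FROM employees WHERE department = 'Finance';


Counting rows where department = 'Finance'
  Karen -> MATCH


1


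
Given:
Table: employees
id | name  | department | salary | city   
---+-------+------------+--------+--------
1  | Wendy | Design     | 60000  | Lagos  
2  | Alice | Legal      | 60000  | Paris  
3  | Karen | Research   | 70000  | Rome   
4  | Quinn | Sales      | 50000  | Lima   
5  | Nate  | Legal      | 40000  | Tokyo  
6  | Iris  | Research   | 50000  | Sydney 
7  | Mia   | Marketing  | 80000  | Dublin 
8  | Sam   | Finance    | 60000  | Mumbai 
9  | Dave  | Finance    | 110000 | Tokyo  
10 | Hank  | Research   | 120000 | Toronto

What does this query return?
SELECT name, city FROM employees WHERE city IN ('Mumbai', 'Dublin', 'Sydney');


Filtering: city IN ('Mumbai', 'Dublin', 'Sydney')
Matching: 3 rows

3 rows:
Iris, Sydney
Mia, Dublin
Sam, Mumbai


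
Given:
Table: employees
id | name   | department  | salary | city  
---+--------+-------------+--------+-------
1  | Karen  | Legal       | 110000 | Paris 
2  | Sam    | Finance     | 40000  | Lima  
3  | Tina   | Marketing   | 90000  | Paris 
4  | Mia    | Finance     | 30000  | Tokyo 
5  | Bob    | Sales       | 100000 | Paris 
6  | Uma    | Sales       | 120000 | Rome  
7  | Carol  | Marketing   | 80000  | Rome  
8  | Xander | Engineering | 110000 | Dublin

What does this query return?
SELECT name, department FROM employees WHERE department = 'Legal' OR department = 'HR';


Filtering: department = 'Legal' OR 'HR'
Matching: 1 rows

1 rows:
Karen, Legal


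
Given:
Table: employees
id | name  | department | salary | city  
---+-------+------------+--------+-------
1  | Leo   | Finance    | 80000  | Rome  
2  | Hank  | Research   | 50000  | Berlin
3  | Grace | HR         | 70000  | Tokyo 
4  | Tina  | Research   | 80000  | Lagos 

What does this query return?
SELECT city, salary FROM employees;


Projecting columns: city, salary

4 rows:
Rome, 80000
Berlin, 50000
Tokyo, 70000
Lagos, 80000


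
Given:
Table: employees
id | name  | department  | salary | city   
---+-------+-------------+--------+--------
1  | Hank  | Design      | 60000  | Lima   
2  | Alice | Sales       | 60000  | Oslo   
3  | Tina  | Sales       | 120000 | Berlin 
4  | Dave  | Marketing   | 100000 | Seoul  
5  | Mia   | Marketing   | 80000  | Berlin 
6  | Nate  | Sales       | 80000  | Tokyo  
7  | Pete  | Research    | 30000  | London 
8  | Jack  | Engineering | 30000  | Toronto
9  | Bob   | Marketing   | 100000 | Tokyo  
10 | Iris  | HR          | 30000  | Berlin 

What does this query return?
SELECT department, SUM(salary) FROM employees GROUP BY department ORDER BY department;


Summing salary within each department:
  Design: 60000 = 60000
  Engineering: 30000 = 30000
  HR: 30000 = 30000
  Marketing: 100000 + 80000 + 100000 = 280000
  Research: 30000 = 30000
  Sales: 60000 + 120000 + 80000 = 260000


6 groups:
Design, 60000
Engineering, 30000
HR, 30000
Marketing, 280000
Research, 30000
Sales, 260000


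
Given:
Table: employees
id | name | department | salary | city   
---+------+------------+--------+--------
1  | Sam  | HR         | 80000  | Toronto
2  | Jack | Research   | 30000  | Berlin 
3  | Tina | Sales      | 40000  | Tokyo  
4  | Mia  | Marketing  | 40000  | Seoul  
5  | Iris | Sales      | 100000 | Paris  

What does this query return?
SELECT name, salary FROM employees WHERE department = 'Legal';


Filtering: department = 'Legal'
Matching rows: 0

Empty result set (0 rows)


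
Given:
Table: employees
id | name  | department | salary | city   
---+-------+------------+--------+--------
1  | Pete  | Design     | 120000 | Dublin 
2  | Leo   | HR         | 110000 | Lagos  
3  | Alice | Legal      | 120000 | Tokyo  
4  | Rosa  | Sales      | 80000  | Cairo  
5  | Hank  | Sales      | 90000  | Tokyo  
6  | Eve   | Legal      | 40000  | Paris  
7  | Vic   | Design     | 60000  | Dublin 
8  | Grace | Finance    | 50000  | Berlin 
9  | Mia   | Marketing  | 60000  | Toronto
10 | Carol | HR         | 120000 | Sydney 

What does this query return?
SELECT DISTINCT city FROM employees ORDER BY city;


All 'city' values (row order): Dublin, Lagos, Tokyo, Cairo, Tokyo, Paris, Dublin, Berlin, Toronto, Sydney
Removing duplicates leaves 8 unique value(s).

8 values:
Berlin
Cairo
Dublin
Lagos
Paris
Sydney
Tokyo
Toronto


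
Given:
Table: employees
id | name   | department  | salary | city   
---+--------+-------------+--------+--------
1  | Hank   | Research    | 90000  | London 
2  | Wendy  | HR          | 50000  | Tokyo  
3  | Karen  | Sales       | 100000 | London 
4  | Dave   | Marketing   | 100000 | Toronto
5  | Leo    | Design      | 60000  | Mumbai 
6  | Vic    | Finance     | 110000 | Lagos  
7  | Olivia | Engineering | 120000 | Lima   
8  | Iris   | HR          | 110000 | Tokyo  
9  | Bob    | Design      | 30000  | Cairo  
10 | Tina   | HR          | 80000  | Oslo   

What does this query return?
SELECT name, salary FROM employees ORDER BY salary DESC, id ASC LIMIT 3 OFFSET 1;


Sort by salary DESC (id ASC tiebreak), then skip 1 and take 3
Rows 2 through 4

3 rows:
Vic, 110000
Iris, 110000
Karen, 100000


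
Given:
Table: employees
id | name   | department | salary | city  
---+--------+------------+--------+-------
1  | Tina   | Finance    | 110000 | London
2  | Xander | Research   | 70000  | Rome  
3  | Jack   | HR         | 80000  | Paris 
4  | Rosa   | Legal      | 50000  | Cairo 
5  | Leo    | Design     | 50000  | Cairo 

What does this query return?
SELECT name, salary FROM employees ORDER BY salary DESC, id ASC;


Sorting by salary DESC, then id ASC for ties

5 rows:
Tina, 110000
Jack, 80000
Xander, 70000
Rosa, 50000
Leo, 50000


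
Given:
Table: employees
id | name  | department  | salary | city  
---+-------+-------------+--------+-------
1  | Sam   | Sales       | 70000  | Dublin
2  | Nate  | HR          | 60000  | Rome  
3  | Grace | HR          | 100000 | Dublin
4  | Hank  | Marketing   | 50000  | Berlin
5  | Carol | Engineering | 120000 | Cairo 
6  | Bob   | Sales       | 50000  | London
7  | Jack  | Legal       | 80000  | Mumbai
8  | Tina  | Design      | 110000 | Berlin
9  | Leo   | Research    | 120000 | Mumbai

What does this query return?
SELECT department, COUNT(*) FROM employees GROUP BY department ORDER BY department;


Assigning each row to its department group:
  Sam -> Sales
  Nate -> HR
  Grace -> HR
  Hank -> Marketing
  Carol -> Engineering
  Bob -> Sales
  Jack -> Legal
  Tina -> Design
  Leo -> Research


7 groups:
Design, 1
Engineering, 1
HR, 2
Legal, 1
Marketing, 1
Research, 1
Sales, 2


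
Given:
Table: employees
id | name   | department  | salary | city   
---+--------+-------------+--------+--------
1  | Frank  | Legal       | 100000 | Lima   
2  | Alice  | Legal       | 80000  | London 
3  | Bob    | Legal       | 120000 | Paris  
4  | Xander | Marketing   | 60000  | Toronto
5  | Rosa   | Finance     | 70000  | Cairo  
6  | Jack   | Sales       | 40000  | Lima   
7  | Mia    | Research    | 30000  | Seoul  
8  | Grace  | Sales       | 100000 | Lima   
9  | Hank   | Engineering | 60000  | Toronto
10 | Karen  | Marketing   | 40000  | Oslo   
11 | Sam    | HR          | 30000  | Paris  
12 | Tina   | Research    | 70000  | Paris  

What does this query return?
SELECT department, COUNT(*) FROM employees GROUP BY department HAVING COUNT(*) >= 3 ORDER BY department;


Groups with count >= 3:
  Legal: 3 -> PASS
  Engineering: 1 -> filtered out
  Finance: 1 -> filtered out
  HR: 1 -> filtered out
  Marketing: 2 -> filtered out
  Research: 2 -> filtered out
  Sales: 2 -> filtered out


1 groups:
Legal, 3


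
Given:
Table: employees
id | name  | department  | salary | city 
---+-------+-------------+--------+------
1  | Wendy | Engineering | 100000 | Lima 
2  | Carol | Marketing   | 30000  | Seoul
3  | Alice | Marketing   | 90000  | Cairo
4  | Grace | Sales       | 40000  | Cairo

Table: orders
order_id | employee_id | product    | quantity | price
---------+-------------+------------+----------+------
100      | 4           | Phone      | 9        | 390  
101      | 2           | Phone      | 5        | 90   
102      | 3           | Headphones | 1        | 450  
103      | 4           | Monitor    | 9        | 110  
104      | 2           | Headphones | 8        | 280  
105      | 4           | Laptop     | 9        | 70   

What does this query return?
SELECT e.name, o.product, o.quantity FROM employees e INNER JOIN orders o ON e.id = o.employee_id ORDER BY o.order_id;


Joining employees.id = orders.employee_id:
  employee Grace (id=4) -> order Phone
  employee Carol (id=2) -> order Phone
  employee Alice (id=3) -> order Headphones
  employee Grace (id=4) -> order Monitor
  employee Carol (id=2) -> order Headphones
  employee Grace (id=4) -> order Laptop


6 rows:
Grace, Phone, 9
Carol, Phone, 5
Alice, Headphones, 1
Grace, Monitor, 9
Carol, Headphones, 8
Grace, Laptop, 9


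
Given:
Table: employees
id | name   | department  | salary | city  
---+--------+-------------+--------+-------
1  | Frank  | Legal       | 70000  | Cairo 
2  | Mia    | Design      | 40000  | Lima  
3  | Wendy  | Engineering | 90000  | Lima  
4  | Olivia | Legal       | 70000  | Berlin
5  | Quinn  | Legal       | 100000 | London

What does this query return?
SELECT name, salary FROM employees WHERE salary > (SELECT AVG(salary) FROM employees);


Subquery: AVG(salary) = 74000.0
Filtering: salary > 74000.0
  Wendy (90000) -> MATCH
  Quinn (100000) -> MATCH


2 rows:
Wendy, 90000
Quinn, 100000


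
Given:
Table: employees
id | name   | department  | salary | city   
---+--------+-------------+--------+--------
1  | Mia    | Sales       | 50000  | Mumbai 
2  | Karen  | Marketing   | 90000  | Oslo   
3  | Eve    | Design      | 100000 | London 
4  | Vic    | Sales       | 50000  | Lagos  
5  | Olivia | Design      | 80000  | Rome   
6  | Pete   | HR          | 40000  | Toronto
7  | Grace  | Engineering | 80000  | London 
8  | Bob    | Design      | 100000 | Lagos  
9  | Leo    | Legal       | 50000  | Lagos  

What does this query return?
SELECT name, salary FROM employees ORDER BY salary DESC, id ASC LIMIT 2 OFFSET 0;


Sort by salary DESC (id ASC tiebreak), then skip 0 and take 2
Rows 1 through 2

2 rows:
Eve, 100000
Bob, 100000


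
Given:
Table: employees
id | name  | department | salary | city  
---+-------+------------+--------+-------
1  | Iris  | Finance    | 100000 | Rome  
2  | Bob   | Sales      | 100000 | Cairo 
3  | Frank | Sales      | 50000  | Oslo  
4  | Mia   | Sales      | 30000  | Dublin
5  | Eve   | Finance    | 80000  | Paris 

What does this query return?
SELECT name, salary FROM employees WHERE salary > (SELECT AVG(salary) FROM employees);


Subquery: AVG(salary) = 72000.0
Filtering: salary > 72000.0
  Iris (100000) -> MATCH
  Bob (100000) -> MATCH
  Eve (80000) -> MATCH


3 rows:
Iris, 100000
Bob, 100000
Eve, 80000


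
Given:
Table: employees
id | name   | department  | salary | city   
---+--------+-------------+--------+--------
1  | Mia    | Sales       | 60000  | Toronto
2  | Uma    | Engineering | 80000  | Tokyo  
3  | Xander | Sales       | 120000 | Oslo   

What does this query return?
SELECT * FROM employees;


SELECT * returns all 3 rows with all columns

3 rows:
1, Mia, Sales, 60000, Toronto
2, Uma, Engineering, 80000, Tokyo
3, Xander, Sales, 120000, Oslo


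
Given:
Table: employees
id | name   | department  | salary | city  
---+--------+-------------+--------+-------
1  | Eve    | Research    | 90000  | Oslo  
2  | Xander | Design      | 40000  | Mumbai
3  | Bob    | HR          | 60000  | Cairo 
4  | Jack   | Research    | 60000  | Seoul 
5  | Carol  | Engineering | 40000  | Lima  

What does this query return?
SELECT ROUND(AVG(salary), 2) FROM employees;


SUM(salary) = 290000
COUNT = 5
ROUND(AVG, 2) = ROUND(290000 / 5, 2) = 58000.0

58000.0


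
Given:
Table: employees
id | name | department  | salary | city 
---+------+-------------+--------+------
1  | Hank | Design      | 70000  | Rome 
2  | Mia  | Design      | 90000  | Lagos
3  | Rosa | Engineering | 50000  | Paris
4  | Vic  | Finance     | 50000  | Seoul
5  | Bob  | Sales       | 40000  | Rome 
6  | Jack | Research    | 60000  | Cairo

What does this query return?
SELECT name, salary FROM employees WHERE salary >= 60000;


Filtering: salary >= 60000
Matching: 3 rows

3 rows:
Hank, 70000
Mia, 90000
Jack, 60000


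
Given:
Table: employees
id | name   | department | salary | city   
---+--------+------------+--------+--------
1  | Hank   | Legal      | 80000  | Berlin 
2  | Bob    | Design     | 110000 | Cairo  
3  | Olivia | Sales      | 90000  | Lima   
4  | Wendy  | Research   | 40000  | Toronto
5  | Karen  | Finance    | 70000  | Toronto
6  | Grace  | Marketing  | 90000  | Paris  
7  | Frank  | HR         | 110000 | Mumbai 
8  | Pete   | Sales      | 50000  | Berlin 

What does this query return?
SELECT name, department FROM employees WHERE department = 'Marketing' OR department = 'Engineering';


Filtering: department = 'Marketing' OR 'Engineering'
Matching: 1 rows

1 rows:
Grace, Marketing


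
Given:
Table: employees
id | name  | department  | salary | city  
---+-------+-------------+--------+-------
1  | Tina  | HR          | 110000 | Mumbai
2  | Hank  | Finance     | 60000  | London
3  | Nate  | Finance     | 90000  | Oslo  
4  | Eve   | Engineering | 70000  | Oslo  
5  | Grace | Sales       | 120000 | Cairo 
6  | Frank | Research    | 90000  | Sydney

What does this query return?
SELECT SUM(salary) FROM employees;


SUM(salary) = 110000 + 60000 + 90000 + 70000 + 120000 + 90000 = 540000

540000


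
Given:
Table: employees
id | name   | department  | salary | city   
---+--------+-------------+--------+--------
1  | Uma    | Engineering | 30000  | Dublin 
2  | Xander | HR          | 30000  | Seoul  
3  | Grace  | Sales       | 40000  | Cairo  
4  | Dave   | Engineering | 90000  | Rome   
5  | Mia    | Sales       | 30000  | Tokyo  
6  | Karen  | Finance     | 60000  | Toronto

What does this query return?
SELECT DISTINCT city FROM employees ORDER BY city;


All 'city' values (row order): Dublin, Seoul, Cairo, Rome, Tokyo, Toronto
Removing duplicates leaves 6 unique value(s).

6 values:
Cairo
Dublin
Rome
Seoul
Tokyo
Toronto


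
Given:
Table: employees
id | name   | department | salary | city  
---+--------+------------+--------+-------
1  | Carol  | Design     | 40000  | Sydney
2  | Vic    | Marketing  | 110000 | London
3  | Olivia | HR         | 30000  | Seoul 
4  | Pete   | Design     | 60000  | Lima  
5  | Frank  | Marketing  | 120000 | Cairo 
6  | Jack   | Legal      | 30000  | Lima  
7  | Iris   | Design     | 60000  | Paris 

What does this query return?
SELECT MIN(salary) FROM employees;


Salaries: 40000, 110000, 30000, 60000, 120000, 30000, 60000
MIN = 30000

30000


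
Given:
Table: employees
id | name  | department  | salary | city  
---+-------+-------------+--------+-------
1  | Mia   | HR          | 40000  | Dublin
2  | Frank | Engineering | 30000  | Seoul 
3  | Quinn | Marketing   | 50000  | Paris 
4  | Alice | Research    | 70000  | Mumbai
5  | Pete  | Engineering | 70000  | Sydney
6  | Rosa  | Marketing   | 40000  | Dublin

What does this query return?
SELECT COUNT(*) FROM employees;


COUNT(*) counts all rows

6


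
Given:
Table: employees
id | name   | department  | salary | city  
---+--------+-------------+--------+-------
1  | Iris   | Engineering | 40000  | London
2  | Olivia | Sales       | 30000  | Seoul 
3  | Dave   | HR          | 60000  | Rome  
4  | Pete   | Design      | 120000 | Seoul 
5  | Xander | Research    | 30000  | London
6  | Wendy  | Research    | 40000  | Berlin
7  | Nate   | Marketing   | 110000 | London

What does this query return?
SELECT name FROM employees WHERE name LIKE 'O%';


LIKE 'O%' matches names starting with 'O'
Matching: 1

1 rows:
Olivia


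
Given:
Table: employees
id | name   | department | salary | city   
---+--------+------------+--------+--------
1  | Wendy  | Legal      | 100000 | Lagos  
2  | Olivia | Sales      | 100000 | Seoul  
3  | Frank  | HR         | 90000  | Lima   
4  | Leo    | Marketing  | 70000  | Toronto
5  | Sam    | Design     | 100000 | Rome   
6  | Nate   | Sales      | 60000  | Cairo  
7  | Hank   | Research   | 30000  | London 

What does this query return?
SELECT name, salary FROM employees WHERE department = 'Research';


Filtering: department = 'Research'
Matching rows: 1

1 rows:
Hank, 30000


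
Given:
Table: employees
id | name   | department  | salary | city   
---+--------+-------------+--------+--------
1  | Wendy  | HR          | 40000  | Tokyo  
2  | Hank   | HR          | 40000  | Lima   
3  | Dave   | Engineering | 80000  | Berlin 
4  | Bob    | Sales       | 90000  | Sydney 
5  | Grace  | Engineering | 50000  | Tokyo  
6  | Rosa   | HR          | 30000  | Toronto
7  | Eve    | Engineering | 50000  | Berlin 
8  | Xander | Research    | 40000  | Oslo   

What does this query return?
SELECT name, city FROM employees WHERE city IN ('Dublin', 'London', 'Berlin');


Filtering: city IN ('Dublin', 'London', 'Berlin')
Matching: 2 rows

2 rows:
Dave, Berlin
Eve, Berlin


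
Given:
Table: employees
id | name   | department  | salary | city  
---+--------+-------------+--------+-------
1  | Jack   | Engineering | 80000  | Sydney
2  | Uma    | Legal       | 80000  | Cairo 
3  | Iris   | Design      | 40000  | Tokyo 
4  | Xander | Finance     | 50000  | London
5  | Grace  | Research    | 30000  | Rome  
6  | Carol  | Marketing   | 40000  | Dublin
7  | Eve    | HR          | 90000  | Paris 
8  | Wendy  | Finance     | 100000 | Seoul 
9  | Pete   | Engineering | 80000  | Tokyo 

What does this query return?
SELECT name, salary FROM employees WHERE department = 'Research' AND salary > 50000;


Filtering: department = 'Research' AND salary > 50000
Matching: 0 rows

Empty result set (0 rows)


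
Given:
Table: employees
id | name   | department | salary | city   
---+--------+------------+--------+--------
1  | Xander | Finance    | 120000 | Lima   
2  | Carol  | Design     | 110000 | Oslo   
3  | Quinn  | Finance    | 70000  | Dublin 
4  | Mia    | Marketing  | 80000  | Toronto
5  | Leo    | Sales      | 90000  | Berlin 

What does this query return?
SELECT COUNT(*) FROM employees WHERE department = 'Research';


Counting rows where department = 'Research'


0
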